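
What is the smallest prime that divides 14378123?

59

14378123 is odd.
Digit sum 29, not divisible by 3.
Ends in 3: not divisible by 5.
7: 14378123 = 7·2054017 + 4
11: 14378123 = 11·1307102 + 1
13: 14378123 = 13·1106009 + 6
17: 14378123 = 17·845771 + 16
19: 14378123 = 19·756743 + 6
23: 14378123 = 23·625135 + 18
29: 14378123 = 29·495797 + 10
31: 14378123 = 31·463810 + 13
37: 14378123 = 37·388597 + 34
41: 14378123 = 41·350685 + 38
43: 14378123 = 43·334374 + 41
47: 14378123 = 47·305917 + 24
53: 14378123 = 53·271285 + 18
59: 14378123 = 59·243697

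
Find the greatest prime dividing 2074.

61

2074 = 2 · 1037
1037 = 17 · 61
61 is prime.
So 2074 = 2 · 17 · 61; the largest prime factor is 61.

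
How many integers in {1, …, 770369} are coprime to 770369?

Factor: 770369 = 61 · 73 · 173.
φ(770369) = (61−1) · (73−1) · (173−1) = 60 · 72 · 172 = 743040.

743040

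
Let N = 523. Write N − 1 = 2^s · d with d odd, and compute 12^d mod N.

523 − 1 = 522 = 2^1 · 261, so d = 261.
12^1 ≡ 12 (mod 523)
12^2 ≡ 12^2 = 144 ≡ 144 (mod 523)
12^4 ≡ 144^2 = 20736 ≡ 339 (mod 523)
12^8 ≡ 339^2 = 114921 ≡ 384 (mod 523)
12^16 ≡ 384^2 = 147456 ≡ 493 (mod 523)
12^32 ≡ 493^2 = 243049 ≡ 377 (mod 523)
12^64 ≡ 377^2 = 142129 ≡ 396 (mod 523)
12^128 ≡ 396^2 = 156816 ≡ 439 (mod 523)
12^256 ≡ 439^2 = 192721 ≡ 257 (mod 523)
261 = 256 + 4 + 1 in binary powers of 2.
So 12^261 ≡ 257 · 339 · 12 ≡ 522 (mod 523).
Since 12^d ≡ 522 (mod 523), base 12 does not prove 523 composite.

522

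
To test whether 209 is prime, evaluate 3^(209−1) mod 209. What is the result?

16

3^1 ≡ 3 (mod 209)
3^2 ≡ 3^2 = 9 ≡ 9 (mod 209)
3^4 ≡ 9^2 = 81 ≡ 81 (mod 209)
3^8 ≡ 81^2 = 6561 ≡ 82 (mod 209)
3^16 ≡ 82^2 = 6724 ≡ 36 (mod 209)
3^32 ≡ 36^2 = 1296 ≡ 42 (mod 209)
3^64 ≡ 42^2 = 1764 ≡ 92 (mod 209)
3^128 ≡ 92^2 = 8464 ≡ 104 (mod 209)
208 = 128 + 64 + 16 in binary powers of 2.
So 3^208 ≡ 104 · 92 · 36 ≡ 16 (mod 209).
Since 16 ≠ 1, base 3 is a Fermat witness: 209 is composite.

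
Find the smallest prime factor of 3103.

29

3103 is odd.
Digit sum 7, not divisible by 3.
Ends in 3: not divisible by 5.
7: 3103 = 7·443 + 2
11: 3103 = 11·282 + 1
13: 3103 = 13·238 + 9
17: 3103 = 17·182 + 9
19: 3103 = 19·163 + 6
23: 3103 = 23·134 + 21
29: 3103 = 29·107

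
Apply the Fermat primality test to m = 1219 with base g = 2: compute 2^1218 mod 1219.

2^1 ≡ 2 (mod 1219)
2^2 ≡ 2^2 = 4 ≡ 4 (mod 1219)
2^4 ≡ 4^2 = 16 ≡ 16 (mod 1219)
2^8 ≡ 16^2 = 256 ≡ 256 (mod 1219)
2^16 ≡ 256^2 = 65536 ≡ 929 (mod 1219)
2^32 ≡ 929^2 = 863041 ≡ 1208 (mod 1219)
2^64 ≡ 1208^2 = 1459264 ≡ 121 (mod 1219)
2^128 ≡ 121^2 = 14641 ≡ 13 (mod 1219)
2^256 ≡ 13^2 = 169 ≡ 169 (mod 1219)
2^512 ≡ 169^2 = 28561 ≡ 524 (mod 1219)
2^1024 ≡ 524^2 = 274576 ≡ 301 (mod 1219)
1218 = 1024 + 128 + 64 + 2 in binary powers of 2.
So 2^1218 ≡ 301 · 13 · 121 · 4 ≡ 785 (mod 1219).
Since 785 ≠ 1, base 2 is a Fermat witness: 1219 is composite.

785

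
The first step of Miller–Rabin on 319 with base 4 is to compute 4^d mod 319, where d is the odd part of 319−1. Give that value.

212

319 − 1 = 318 = 2^1 · 159, so d = 159.
4^1 ≡ 4 (mod 319)
4^2 ≡ 4^2 = 16 ≡ 16 (mod 319)
4^4 ≡ 16^2 = 256 ≡ 256 (mod 319)
4^8 ≡ 256^2 = 65536 ≡ 141 (mod 319)
4^16 ≡ 141^2 = 19881 ≡ 103 (mod 319)
4^32 ≡ 103^2 = 10609 ≡ 82 (mod 319)
4^64 ≡ 82^2 = 6724 ≡ 25 (mod 319)
4^128 ≡ 25^2 = 625 ≡ 306 (mod 319)
159 = 128 + 16 + 8 + 4 + 2 + 1 in binary powers of 2.
So 4^159 ≡ 306 · 103 · 141 · 256 · 16 · 4 ≡ 212 (mod 319).
Squaring chain: 212; never reaches −1, so base 4 is a Miller–Rabin witness that 319 is composite.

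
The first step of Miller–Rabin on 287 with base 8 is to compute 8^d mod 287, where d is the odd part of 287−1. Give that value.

287 − 1 = 286 = 2^1 · 143, so d = 143.
8^1 ≡ 8 (mod 287)
8^2 ≡ 8^2 = 64 ≡ 64 (mod 287)
8^4 ≡ 64^2 = 4096 ≡ 78 (mod 287)
8^8 ≡ 78^2 = 6084 ≡ 57 (mod 287)
8^16 ≡ 57^2 = 3249 ≡ 92 (mod 287)
8^32 ≡ 92^2 = 8464 ≡ 141 (mod 287)
8^64 ≡ 141^2 = 19881 ≡ 78 (mod 287)
8^128 ≡ 78^2 = 6084 ≡ 57 (mod 287)
143 = 128 + 8 + 4 + 2 + 1 in binary powers of 2.
So 8^143 ≡ 57 · 57 · 78 · 64 · 8 ≡ 225 (mod 287).
Squaring chain: 225; never reaches −1, so base 8 is a Miller–Rabin witness that 287 is composite.

225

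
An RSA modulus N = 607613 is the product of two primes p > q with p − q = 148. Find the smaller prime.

Since p = q + 148, we have 607613 = q(q + 148), so q² + 148q − 607613 = 0.
Discriminant: 148² + 4·607613 = 21904 + 2430452 = 2452356; √2452356 = 1566.
q = (−148 + 1566)/2 = 709, and p = q + 148 = 857.
Check: 709 · 857 = 607613.

709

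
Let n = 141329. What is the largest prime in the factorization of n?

97

141329 = 31 · 4559
4559 = 47 · 97
97 is prime.
So 141329 = 31 · 47 · 97; the largest prime factor is 97.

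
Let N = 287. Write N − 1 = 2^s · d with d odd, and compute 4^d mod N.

287 − 1 = 286 = 2^1 · 143, so d = 143.
4^1 ≡ 4 (mod 287)
4^2 ≡ 4^2 = 16 ≡ 16 (mod 287)
4^4 ≡ 16^2 = 256 ≡ 256 (mod 287)
4^8 ≡ 256^2 = 65536 ≡ 100 (mod 287)
4^16 ≡ 100^2 = 10000 ≡ 242 (mod 287)
4^32 ≡ 242^2 = 58564 ≡ 16 (mod 287)
4^64 ≡ 16^2 = 256 ≡ 256 (mod 287)
4^128 ≡ 256^2 = 65536 ≡ 100 (mod 287)
143 = 128 + 8 + 4 + 2 + 1 in binary powers of 2.
So 4^143 ≡ 100 · 100 · 256 · 16 · 4 ≡ 23 (mod 287).
Squaring chain: 23; never reaches −1, so base 4 is a Miller–Rabin witness that 287 is composite.

23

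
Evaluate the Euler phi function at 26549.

Factor: 26549 = 139 · 191.
φ(26549) = (139−1) · (191−1) = 138 · 190 = 26220.

26220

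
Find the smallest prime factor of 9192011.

97

9192011 is odd.
Digit sum 23, not divisible by 3.
Ends in 1: not divisible by 5.
7: 9192011 = 7·1313144 + 3
11: 9192011 = 11·835637 + 4
13: 9192011 = 13·707077 + 10
17: 9192011 = 17·540706 + 9
19: 9192011 = 19·483790 + 1
23: 9192011 = 23·399652 + 15
29: 9192011 = 29·316965 + 26
31: 9192011 = 31·296516 + 15
37: 9192011 = 37·248432 + 27
41: 9192011 = 41·224195 + 16
43: 9192011 = 43·213767 + 30
47: 9192011 = 47·195574 + 33
53: 9192011 = 53·173434 + 9
59: 9192011 = 59·155796 + 47
61: 9192011 = 61·150688 + 43
67: 9192011 = 67·137194 + 13
71: 9192011 = 71·129464 + 67
73: 9192011 = 73·125917 + 70
79: 9192011 = 79·116354 + 45
83: 9192011 = 83·110747 + 10
89: 9192011 = 89·103281 + 2
97: 9192011 = 97·94763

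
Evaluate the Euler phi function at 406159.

370656

Factor: 406159 = 13 · 157 · 199.
φ(406159) = (13−1) · (157−1) · (199−1) = 12 · 156 · 198 = 370656.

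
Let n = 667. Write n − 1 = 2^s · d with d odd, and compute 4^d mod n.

179

667 − 1 = 666 = 2^1 · 333, so d = 333.
4^1 ≡ 4 (mod 667)
4^2 ≡ 4^2 = 16 ≡ 16 (mod 667)
4^4 ≡ 16^2 = 256 ≡ 256 (mod 667)
4^8 ≡ 256^2 = 65536 ≡ 170 (mod 667)
4^16 ≡ 170^2 = 28900 ≡ 219 (mod 667)
4^32 ≡ 219^2 = 47961 ≡ 604 (mod 667)
4^64 ≡ 604^2 = 364816 ≡ 634 (mod 667)
4^128 ≡ 634^2 = 401956 ≡ 422 (mod 667)
4^256 ≡ 422^2 = 178084 ≡ 662 (mod 667)
333 = 256 + 64 + 8 + 4 + 1 in binary powers of 2.
So 4^333 ≡ 662 · 634 · 170 · 256 · 4 ≡ 179 (mod 667).
Squaring chain: 179; never reaches −1, so base 4 is a Miller–Rabin witness that 667 is composite.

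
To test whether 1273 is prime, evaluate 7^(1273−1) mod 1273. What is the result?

7^1 ≡ 7 (mod 1273)
7^2 ≡ 7^2 = 49 ≡ 49 (mod 1273)
7^4 ≡ 49^2 = 2401 ≡ 1128 (mod 1273)
7^8 ≡ 1128^2 = 1272384 ≡ 657 (mod 1273)
7^16 ≡ 657^2 = 431649 ≡ 102 (mod 1273)
7^32 ≡ 102^2 = 10404 ≡ 220 (mod 1273)
7^64 ≡ 220^2 = 48400 ≡ 26 (mod 1273)
7^128 ≡ 26^2 = 676 ≡ 676 (mod 1273)
7^256 ≡ 676^2 = 456976 ≡ 1242 (mod 1273)
7^512 ≡ 1242^2 = 1542564 ≡ 961 (mod 1273)
7^1024 ≡ 961^2 = 923521 ≡ 596 (mod 1273)
1272 = 1024 + 128 + 64 + 32 + 16 + 8 in binary powers of 2.
So 7^1272 ≡ 596 · 676 · 26 · 220 · 102 · 657 ≡ 1179 (mod 1273).
Since 1179 ≠ 1, base 7 is a Fermat witness: 1273 is composite.

1179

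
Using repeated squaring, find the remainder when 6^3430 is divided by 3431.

6^1 ≡ 6 (mod 3431)
6^2 ≡ 6^2 = 36 ≡ 36 (mod 3431)
6^4 ≡ 36^2 = 1296 ≡ 1296 (mod 3431)
6^8 ≡ 1296^2 = 1679616 ≡ 1857 (mod 3431)
6^16 ≡ 1857^2 = 3448449 ≡ 294 (mod 3431)
6^32 ≡ 294^2 = 86436 ≡ 661 (mod 3431)
6^64 ≡ 661^2 = 436921 ≡ 1184 (mod 3431)
6^128 ≡ 1184^2 = 1401856 ≡ 2008 (mod 3431)
6^256 ≡ 2008^2 = 4032064 ≡ 639 (mod 3431)
6^512 ≡ 639^2 = 408321 ≡ 32 (mod 3431)
6^1024 ≡ 32^2 = 1024 ≡ 1024 (mod 3431)
6^2048 ≡ 1024^2 = 1048576 ≡ 2121 (mod 3431)
3430 = 2048 + 1024 + 256 + 64 + 32 + 4 + 2 in binary powers of 2.
So 6^3430 ≡ 2121 · 1024 · 639 · 1184 · 661 · 1296 · 36 ≡ 1955 (mod 3431).
Since 1955 ≠ 1, base 6 is a Fermat witness: 3431 is composite.

1955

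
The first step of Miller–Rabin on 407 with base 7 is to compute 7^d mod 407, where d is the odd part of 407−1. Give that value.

46

407 − 1 = 406 = 2^1 · 203, so d = 203.
7^1 ≡ 7 (mod 407)
7^2 ≡ 7^2 = 49 ≡ 49 (mod 407)
7^4 ≡ 49^2 = 2401 ≡ 366 (mod 407)
7^8 ≡ 366^2 = 133956 ≡ 53 (mod 407)
7^16 ≡ 53^2 = 2809 ≡ 367 (mod 407)
7^32 ≡ 367^2 = 134689 ≡ 379 (mod 407)
7^64 ≡ 379^2 = 143641 ≡ 377 (mod 407)
7^128 ≡ 377^2 = 142129 ≡ 86 (mod 407)
203 = 128 + 64 + 8 + 2 + 1 in binary powers of 2.
So 7^203 ≡ 86 · 377 · 53 · 49 · 7 ≡ 46 (mod 407).
Squaring chain: 46; never reaches −1, so base 7 is a Miller–Rabin witness that 407 is composite.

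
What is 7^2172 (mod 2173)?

7^1 ≡ 7 (mod 2173)
7^2 ≡ 7^2 = 49 ≡ 49 (mod 2173)
7^4 ≡ 49^2 = 2401 ≡ 228 (mod 2173)
7^8 ≡ 228^2 = 51984 ≡ 2005 (mod 2173)
7^16 ≡ 2005^2 = 4020025 ≡ 2148 (mod 2173)
7^32 ≡ 2148^2 = 4613904 ≡ 625 (mod 2173)
7^64 ≡ 625^2 = 390625 ≡ 1658 (mod 2173)
7^128 ≡ 1658^2 = 2748964 ≡ 119 (mod 2173)
7^256 ≡ 119^2 = 14161 ≡ 1123 (mod 2173)
7^512 ≡ 1123^2 = 1261129 ≡ 789 (mod 2173)
7^1024 ≡ 789^2 = 622521 ≡ 1043 (mod 2173)
7^2048 ≡ 1043^2 = 1087849 ≡ 1349 (mod 2173)
2172 = 2048 + 64 + 32 + 16 + 8 + 4 in binary powers of 2.
So 7^2172 ≡ 1349 · 1658 · 625 · 2148 · 2005 · 228 ≡ 523 (mod 2173).
Since 523 ≠ 1, base 7 is a Fermat witness: 2173 is composite.

523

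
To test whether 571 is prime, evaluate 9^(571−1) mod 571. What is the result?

1

9^1 ≡ 9 (mod 571)
9^2 ≡ 9^2 = 81 ≡ 81 (mod 571)
9^4 ≡ 81^2 = 6561 ≡ 280 (mod 571)
9^8 ≡ 280^2 = 78400 ≡ 173 (mod 571)
9^16 ≡ 173^2 = 29929 ≡ 237 (mod 571)
9^32 ≡ 237^2 = 56169 ≡ 211 (mod 571)
9^64 ≡ 211^2 = 44521 ≡ 554 (mod 571)
9^128 ≡ 554^2 = 306916 ≡ 289 (mod 571)
9^256 ≡ 289^2 = 83521 ≡ 155 (mod 571)
9^512 ≡ 155^2 = 24025 ≡ 43 (mod 571)
570 = 512 + 32 + 16 + 8 + 2 in binary powers of 2.
So 9^570 ≡ 43 · 211 · 237 · 173 · 81 ≡ 1 (mod 571).
Since the result is 1, base 9 gives no evidence that 571 is composite.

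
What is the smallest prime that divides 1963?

13

1963 is odd.
Digit sum 19, not divisible by 3.
Ends in 3: not divisible by 5.
7: 1963 = 7·280 + 3
11: 1963 = 11·178 + 5
13: 1963 = 13·151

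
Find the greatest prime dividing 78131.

79

78131 = 23 · 3397
3397 = 43 · 79
79 is prime.
So 78131 = 23 · 43 · 79; the largest prime factor is 79.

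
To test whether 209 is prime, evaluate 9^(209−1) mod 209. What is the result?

9^1 ≡ 9 (mod 209)
9^2 ≡ 9^2 = 81 ≡ 81 (mod 209)
9^4 ≡ 81^2 = 6561 ≡ 82 (mod 209)
9^8 ≡ 82^2 = 6724 ≡ 36 (mod 209)
9^16 ≡ 36^2 = 1296 ≡ 42 (mod 209)
9^32 ≡ 42^2 = 1764 ≡ 92 (mod 209)
9^64 ≡ 92^2 = 8464 ≡ 104 (mod 209)
9^128 ≡ 104^2 = 10816 ≡ 157 (mod 209)
208 = 128 + 64 + 16 in binary powers of 2.
So 9^208 ≡ 157 · 104 · 42 ≡ 47 (mod 209).
Since 47 ≠ 1, base 9 is a Fermat witness: 209 is composite.

47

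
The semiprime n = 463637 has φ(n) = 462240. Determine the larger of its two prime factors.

φ(n) = (p−1)(q−1) = n − (p+q) + 1, so p + q = 463637 − 462240 + 1 = 1398.
p and q are the roots of t² − 1398t + 463637 = 0.
Discriminant: 1398² − 4·463637 = 1954404 − 1854548 = 99856; √99856 = 316.
q = (1398 − 316)/2 = 541, p = (1398 + 316)/2 = 857.
Check: 541 · 857 = 463637.

857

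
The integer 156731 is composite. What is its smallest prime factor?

19

156731 is odd.
Digit sum 23, not divisible by 3.
Ends in 1: not divisible by 5.
7: 156731 = 7·22390 + 1
11: 156731 = 11·14248 + 3
13: 156731 = 13·12056 + 3
17: 156731 = 17·9219 + 8
19: 156731 = 19·8249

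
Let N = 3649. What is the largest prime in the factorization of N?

3649 = 41 · 89
89 is prime.
So 3649 = 41 · 89; the largest prime factor is 89.

89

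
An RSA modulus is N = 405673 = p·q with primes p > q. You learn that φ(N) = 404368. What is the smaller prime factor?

509

φ(n) = (p−1)(q−1) = n − (p+q) + 1, so p + q = 405673 − 404368 + 1 = 1306.
p and q are the roots of t² − 1306t + 405673 = 0.
Discriminant: 1306² − 4·405673 = 1705636 − 1622692 = 82944; √82944 = 288.
q = (1306 − 288)/2 = 509, p = (1306 + 288)/2 = 797.
Check: 509 · 797 = 405673.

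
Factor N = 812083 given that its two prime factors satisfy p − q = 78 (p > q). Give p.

941

Since p = q + 78, we have 812083 = q(q + 78), so q² + 78q − 812083 = 0.
Discriminant: 78² + 4·812083 = 6084 + 3248332 = 3254416; √3254416 = 1804.
q = (−78 + 1804)/2 = 863, and p = q + 78 = 941.
Check: 863 · 941 = 812083.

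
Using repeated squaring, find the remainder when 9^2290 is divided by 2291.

426

9^1 ≡ 9 (mod 2291)
9^2 ≡ 9^2 = 81 ≡ 81 (mod 2291)
9^4 ≡ 81^2 = 6561 ≡ 1979 (mod 2291)
9^8 ≡ 1979^2 = 3916441 ≡ 1122 (mod 2291)
9^16 ≡ 1122^2 = 1258884 ≡ 1125 (mod 2291)
9^32 ≡ 1125^2 = 1265625 ≡ 993 (mod 2291)
9^64 ≡ 993^2 = 986049 ≡ 919 (mod 2291)
9^128 ≡ 919^2 = 844561 ≡ 1473 (mod 2291)
9^256 ≡ 1473^2 = 2169729 ≡ 152 (mod 2291)
9^512 ≡ 152^2 = 23104 ≡ 194 (mod 2291)
9^1024 ≡ 194^2 = 37636 ≡ 980 (mod 2291)
9^2048 ≡ 980^2 = 960400 ≡ 471 (mod 2291)
2290 = 2048 + 128 + 64 + 32 + 16 + 2 in binary powers of 2.
So 9^2290 ≡ 471 · 1473 · 919 · 993 · 1125 · 81 ≡ 426 (mod 2291).
Since 426 ≠ 1, base 9 is a Fermat witness: 2291 is composite.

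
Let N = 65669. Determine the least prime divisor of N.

97

65669 is odd.
Digit sum 32, not divisible by 3.
Ends in 9: not divisible by 5.
7: 65669 = 7·9381 + 2
11: 65669 = 11·5969 + 10
13: 65669 = 13·5051 + 6
17: 65669 = 17·3862 + 15
19: 65669 = 19·3456 + 5
23: 65669 = 23·2855 + 4
29: 65669 = 29·2264 + 13
31: 65669 = 31·2118 + 11
37: 65669 = 37·1774 + 31
41: 65669 = 41·1601 + 28
43: 65669 = 43·1527 + 8
47: 65669 = 47·1397 + 10
53: 65669 = 53·1239 + 2
59: 65669 = 59·1113 + 2
61: 65669 = 61·1076 + 33
67: 65669 = 67·980 + 9
71: 65669 = 71·924 + 65
73: 65669 = 73·899 + 42
79: 65669 = 79·831 + 20
83: 65669 = 83·791 + 16
89: 65669 = 89·737 + 76
97: 65669 = 97·677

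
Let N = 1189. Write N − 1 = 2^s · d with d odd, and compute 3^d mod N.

1189 − 1 = 1188 = 2^2 · 297, so d = 297.
3^1 ≡ 3 (mod 1189)
3^2 ≡ 3^2 = 9 ≡ 9 (mod 1189)
3^4 ≡ 9^2 = 81 ≡ 81 (mod 1189)
3^8 ≡ 81^2 = 6561 ≡ 616 (mod 1189)
3^16 ≡ 616^2 = 379456 ≡ 165 (mod 1189)
3^32 ≡ 165^2 = 27225 ≡ 1067 (mod 1189)
3^64 ≡ 1067^2 = 1138489 ≡ 616 (mod 1189)
3^128 ≡ 616^2 = 379456 ≡ 165 (mod 1189)
3^256 ≡ 165^2 = 27225 ≡ 1067 (mod 1189)
297 = 256 + 32 + 8 + 1 in binary powers of 2.
So 3^297 ≡ 1067 · 1067 · 616 · 3 ≡ 495 (mod 1189).
Squaring chain: 495 → 91; never reaches −1, so base 3 is a Miller–Rabin witness that 1189 is composite.

495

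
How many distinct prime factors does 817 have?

2

817 = 19 · 43
817 = 19 · 43, which has 2 distinct prime factors.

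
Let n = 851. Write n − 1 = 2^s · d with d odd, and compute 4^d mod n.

169

851 − 1 = 850 = 2^1 · 425, so d = 425.
4^1 ≡ 4 (mod 851)
4^2 ≡ 4^2 = 16 ≡ 16 (mod 851)
4^4 ≡ 16^2 = 256 ≡ 256 (mod 851)
4^8 ≡ 256^2 = 65536 ≡ 9 (mod 851)
4^16 ≡ 9^2 = 81 ≡ 81 (mod 851)
4^32 ≡ 81^2 = 6561 ≡ 604 (mod 851)
4^64 ≡ 604^2 = 364816 ≡ 588 (mod 851)
4^128 ≡ 588^2 = 345744 ≡ 238 (mod 851)
4^256 ≡ 238^2 = 56644 ≡ 478 (mod 851)
425 = 256 + 128 + 32 + 8 + 1 in binary powers of 2.
So 4^425 ≡ 478 · 238 · 604 · 9 · 4 ≡ 169 (mod 851).
Squaring chain: 169; never reaches −1, so base 4 is a Miller–Rabin witness that 851 is composite.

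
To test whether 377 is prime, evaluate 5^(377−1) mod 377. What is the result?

5^1 ≡ 5 (mod 377)
5^2 ≡ 5^2 = 25 ≡ 25 (mod 377)
5^4 ≡ 25^2 = 625 ≡ 248 (mod 377)
5^8 ≡ 248^2 = 61504 ≡ 53 (mod 377)
5^16 ≡ 53^2 = 2809 ≡ 170 (mod 377)
5^32 ≡ 170^2 = 28900 ≡ 248 (mod 377)
5^64 ≡ 248^2 = 61504 ≡ 53 (mod 377)
5^128 ≡ 53^2 = 2809 ≡ 170 (mod 377)
5^256 ≡ 170^2 = 28900 ≡ 248 (mod 377)
376 = 256 + 64 + 32 + 16 + 8 in binary powers of 2.
So 5^376 ≡ 248 · 53 · 248 · 170 · 53 ≡ 326 (mod 377).
Since 326 ≠ 1, base 5 is a Fermat witness: 377 is composite.

326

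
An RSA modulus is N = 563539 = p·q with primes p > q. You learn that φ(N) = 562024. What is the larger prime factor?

φ(n) = (p−1)(q−1) = n − (p+q) + 1, so p + q = 563539 − 562024 + 1 = 1516.
p and q are the roots of t² − 1516t + 563539 = 0.
Discriminant: 1516² − 4·563539 = 2298256 − 2254156 = 44100; √44100 = 210.
q = (1516 − 210)/2 = 653, p = (1516 + 210)/2 = 863.
Check: 653 · 863 = 563539.

863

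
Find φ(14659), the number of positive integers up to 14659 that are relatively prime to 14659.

14416

Factor: 14659 = 107 · 137.
φ(14659) = (107−1) · (137−1) = 106 · 136 = 14416.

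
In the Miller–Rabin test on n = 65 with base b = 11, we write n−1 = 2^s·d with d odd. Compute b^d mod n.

65 − 1 = 64 = 2^6 · 1, so d = 1.
11^1 ≡ 11 (mod 65)
1 = 1 in binary powers of 2.
So 11^1 ≡ 11 ≡ 11 (mod 65).
Squaring chain: 11 → 56 → 16 → 61 → 16 → 61; never reaches −1, so base 11 is a Miller–Rabin witness that 65 is composite.

11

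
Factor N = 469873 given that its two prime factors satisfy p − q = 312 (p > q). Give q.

547

Since p = q + 312, we have 469873 = q(q + 312), so q² + 312q − 469873 = 0.
Discriminant: 312² + 4·469873 = 97344 + 1879492 = 1976836; √1976836 = 1406.
q = (−312 + 1406)/2 = 547, and p = q + 312 = 859.
Check: 547 · 859 = 469873.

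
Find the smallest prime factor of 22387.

22387 is odd.
Digit sum 22, not divisible by 3.
Ends in 7: not divisible by 5.
7: 22387 = 7·3198 + 1
11: 22387 = 11·2035 + 2
13: 22387 = 13·1722 + 1
17: 22387 = 17·1316 + 15
19: 22387 = 19·1178 + 5
23: 22387 = 23·973 + 8
29: 22387 = 29·771 + 28
31: 22387 = 31·722 + 5
37: 22387 = 37·605 + 2
41: 22387 = 41·546 + 1
43: 22387 = 43·520 + 27
47: 22387 = 47·476 + 15
53: 22387 = 53·422 + 21
59: 22387 = 59·379 + 26
61: 22387 = 61·367

61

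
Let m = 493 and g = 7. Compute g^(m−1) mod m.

455

7^1 ≡ 7 (mod 493)
7^2 ≡ 7^2 = 49 ≡ 49 (mod 493)
7^4 ≡ 49^2 = 2401 ≡ 429 (mod 493)
7^8 ≡ 429^2 = 184041 ≡ 152 (mod 493)
7^16 ≡ 152^2 = 23104 ≡ 426 (mod 493)
7^32 ≡ 426^2 = 181476 ≡ 52 (mod 493)
7^64 ≡ 52^2 = 2704 ≡ 239 (mod 493)
7^128 ≡ 239^2 = 57121 ≡ 426 (mod 493)
7^256 ≡ 426^2 = 181476 ≡ 52 (mod 493)
492 = 256 + 128 + 64 + 32 + 8 + 4 in binary powers of 2.
So 7^492 ≡ 52 · 426 · 239 · 52 · 152 · 429 ≡ 455 (mod 493).
Since 455 ≠ 1, base 7 is a Fermat witness: 493 is composite.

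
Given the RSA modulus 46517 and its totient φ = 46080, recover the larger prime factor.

257

φ(n) = (p−1)(q−1) = n − (p+q) + 1, so p + q = 46517 − 46080 + 1 = 438.
p and q are the roots of t² − 438t + 46517 = 0.
Discriminant: 438² − 4·46517 = 191844 − 186068 = 5776; √5776 = 76.
q = (438 − 76)/2 = 181, p = (438 + 76)/2 = 257.
Check: 181 · 257 = 46517.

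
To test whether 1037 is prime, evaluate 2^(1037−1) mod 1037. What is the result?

2^1 ≡ 2 (mod 1037)
2^2 ≡ 2^2 = 4 ≡ 4 (mod 1037)
2^4 ≡ 4^2 = 16 ≡ 16 (mod 1037)
2^8 ≡ 16^2 = 256 ≡ 256 (mod 1037)
2^16 ≡ 256^2 = 65536 ≡ 205 (mod 1037)
2^32 ≡ 205^2 = 42025 ≡ 545 (mod 1037)
2^64 ≡ 545^2 = 297025 ≡ 443 (mod 1037)
2^128 ≡ 443^2 = 196249 ≡ 256 (mod 1037)
2^256 ≡ 256^2 = 65536 ≡ 205 (mod 1037)
2^512 ≡ 205^2 = 42025 ≡ 545 (mod 1037)
2^1024 ≡ 545^2 = 297025 ≡ 443 (mod 1037)
1036 = 1024 + 8 + 4 in binary powers of 2.
So 2^1036 ≡ 443 · 256 · 16 ≡ 815 (mod 1037).
Since 815 ≠ 1, base 2 is a Fermat witness: 1037 is composite.

815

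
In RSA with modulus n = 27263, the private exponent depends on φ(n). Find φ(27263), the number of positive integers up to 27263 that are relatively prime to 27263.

Factor: 27263 = 137 · 199.
φ(27263) = (137−1) · (199−1) = 136 · 198 = 26928.

26928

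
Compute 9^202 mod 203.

16

9^1 ≡ 9 (mod 203)
9^2 ≡ 9^2 = 81 ≡ 81 (mod 203)
9^4 ≡ 81^2 = 6561 ≡ 65 (mod 203)
9^8 ≡ 65^2 = 4225 ≡ 165 (mod 203)
9^16 ≡ 165^2 = 27225 ≡ 23 (mod 203)
9^32 ≡ 23^2 = 529 ≡ 123 (mod 203)
9^64 ≡ 123^2 = 15129 ≡ 107 (mod 203)
9^128 ≡ 107^2 = 11449 ≡ 81 (mod 203)
202 = 128 + 64 + 8 + 2 in binary powers of 2.
So 9^202 ≡ 81 · 107 · 165 · 81 ≡ 16 (mod 203).
Since 16 ≠ 1, base 9 is a Fermat witness: 203 is composite.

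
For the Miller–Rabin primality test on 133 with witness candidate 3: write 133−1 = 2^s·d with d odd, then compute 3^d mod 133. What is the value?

69

133 − 1 = 132 = 2^2 · 33, so d = 33.
3^1 ≡ 3 (mod 133)
3^2 ≡ 3^2 = 9 ≡ 9 (mod 133)
3^4 ≡ 9^2 = 81 ≡ 81 (mod 133)
3^8 ≡ 81^2 = 6561 ≡ 44 (mod 133)
3^16 ≡ 44^2 = 1936 ≡ 74 (mod 133)
3^32 ≡ 74^2 = 5476 ≡ 23 (mod 133)
33 = 32 + 1 in binary powers of 2.
So 3^33 ≡ 23 · 3 ≡ 69 (mod 133).
Squaring chain: 69 → 106; never reaches −1, so base 3 is a Miller–Rabin witness that 133 is composite.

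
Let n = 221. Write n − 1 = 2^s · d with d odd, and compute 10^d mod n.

221 − 1 = 220 = 2^2 · 55, so d = 55.
10^1 ≡ 10 (mod 221)
10^2 ≡ 10^2 = 100 ≡ 100 (mod 221)
10^4 ≡ 100^2 = 10000 ≡ 55 (mod 221)
10^8 ≡ 55^2 = 3025 ≡ 152 (mod 221)
10^16 ≡ 152^2 = 23104 ≡ 120 (mod 221)
10^32 ≡ 120^2 = 14400 ≡ 35 (mod 221)
55 = 32 + 16 + 4 + 2 + 1 in binary powers of 2.
So 10^55 ≡ 35 · 120 · 55 · 100 · 10 ≡ 192 (mod 221).
Squaring chain: 192 → 178; never reaches −1, so base 10 is a Miller–Rabin witness that 221 is composite.

192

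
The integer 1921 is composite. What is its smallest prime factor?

17

1921 is odd.
Digit sum 13, not divisible by 3.
Ends in 1: not divisible by 5.
7: 1921 = 7·274 + 3
11: 1921 = 11·174 + 7
13: 1921 = 13·147 + 10
17: 1921 = 17·113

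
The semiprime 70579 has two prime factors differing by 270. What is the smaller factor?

163

Since p = q + 270, we have 70579 = q(q + 270), so q² + 270q − 70579 = 0.
Discriminant: 270² + 4·70579 = 72900 + 282316 = 355216; √355216 = 596.
q = (−270 + 596)/2 = 163, and p = q + 270 = 433.
Check: 163 · 433 = 70579.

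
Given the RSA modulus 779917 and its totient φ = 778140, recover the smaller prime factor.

φ(n) = (p−1)(q−1) = n − (p+q) + 1, so p + q = 779917 − 778140 + 1 = 1778.
p and q are the roots of t² − 1778t + 779917 = 0.
Discriminant: 1778² − 4·779917 = 3161284 − 3119668 = 41616; √41616 = 204.
q = (1778 − 204)/2 = 787, p = (1778 + 204)/2 = 991.
Check: 787 · 991 = 779917.

787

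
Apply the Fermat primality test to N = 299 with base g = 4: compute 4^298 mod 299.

4^1 ≡ 4 (mod 299)
4^2 ≡ 4^2 = 16 ≡ 16 (mod 299)
4^4 ≡ 16^2 = 256 ≡ 256 (mod 299)
4^8 ≡ 256^2 = 65536 ≡ 55 (mod 299)
4^16 ≡ 55^2 = 3025 ≡ 35 (mod 299)
4^32 ≡ 35^2 = 1225 ≡ 29 (mod 299)
4^64 ≡ 29^2 = 841 ≡ 243 (mod 299)
4^128 ≡ 243^2 = 59049 ≡ 146 (mod 299)
4^256 ≡ 146^2 = 21316 ≡ 87 (mod 299)
298 = 256 + 32 + 8 + 2 in binary powers of 2.
So 4^298 ≡ 87 · 29 · 55 · 16 ≡ 165 (mod 299).
Since 165 ≠ 1, base 4 is a Fermat witness: 299 is composite.

165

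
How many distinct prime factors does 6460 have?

4

6460 = 2^2 · 1615
1615 = 5 · 323
323 = 17 · 19
6460 = 2^2 · 5 · 17 · 19, which has 4 distinct prime factors.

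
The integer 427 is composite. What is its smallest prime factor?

7

427 is odd.
Digit sum 13, not divisible by 3.
Ends in 7: not divisible by 5.
7: 427 = 7·61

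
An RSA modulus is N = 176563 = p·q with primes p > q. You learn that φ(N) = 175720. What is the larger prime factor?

461

φ(n) = (p−1)(q−1) = n − (p+q) + 1, so p + q = 176563 − 175720 + 1 = 844.
p and q are the roots of t² − 844t + 176563 = 0.
Discriminant: 844² − 4·176563 = 712336 − 706252 = 6084; √6084 = 78.
q = (844 − 78)/2 = 383, p = (844 + 78)/2 = 461.
Check: 383 · 461 = 176563.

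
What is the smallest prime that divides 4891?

67

4891 is odd.
Digit sum 22, not divisible by 3.
Ends in 1: not divisible by 5.
7: 4891 = 7·698 + 5
11: 4891 = 11·444 + 7
13: 4891 = 13·376 + 3
17: 4891 = 17·287 + 12
19: 4891 = 19·257 + 8
23: 4891 = 23·212 + 15
29: 4891 = 29·168 + 19
31: 4891 = 31·157 + 24
37: 4891 = 37·132 + 7
41: 4891 = 41·119 + 12
43: 4891 = 43·113 + 32
47: 4891 = 47·104 + 3
53: 4891 = 53·92 + 15
59: 4891 = 59·82 + 53
61: 4891 = 61·80 + 11
67: 4891 = 67·73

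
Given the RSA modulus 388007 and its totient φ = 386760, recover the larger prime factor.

φ(n) = (p−1)(q−1) = n − (p+q) + 1, so p + q = 388007 − 386760 + 1 = 1248.
p and q are the roots of t² − 1248t + 388007 = 0.
Discriminant: 1248² − 4·388007 = 1557504 − 1552028 = 5476; √5476 = 74.
q = (1248 − 74)/2 = 587, p = (1248 + 74)/2 = 661.
Check: 587 · 661 = 388007.

661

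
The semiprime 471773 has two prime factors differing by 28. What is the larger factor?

701

Since p = q + 28, we have 471773 = q(q + 28), so q² + 28q − 471773 = 0.
Discriminant: 28² + 4·471773 = 784 + 1887092 = 1887876; √1887876 = 1374.
q = (−28 + 1374)/2 = 673, and p = q + 28 = 701.
Check: 673 · 701 = 471773.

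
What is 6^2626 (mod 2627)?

1923

6^1 ≡ 6 (mod 2627)
6^2 ≡ 6^2 = 36 ≡ 36 (mod 2627)
6^4 ≡ 36^2 = 1296 ≡ 1296 (mod 2627)
6^8 ≡ 1296^2 = 1679616 ≡ 963 (mod 2627)
6^16 ≡ 963^2 = 927369 ≡ 38 (mod 2627)
6^32 ≡ 38^2 = 1444 ≡ 1444 (mod 2627)
6^64 ≡ 1444^2 = 2085136 ≡ 1925 (mod 2627)
6^128 ≡ 1925^2 = 3705625 ≡ 1555 (mod 2627)
6^256 ≡ 1555^2 = 2418025 ≡ 1185 (mod 2627)
6^512 ≡ 1185^2 = 1404225 ≡ 1407 (mod 2627)
6^1024 ≡ 1407^2 = 1979649 ≡ 1518 (mod 2627)
6^2048 ≡ 1518^2 = 2304324 ≡ 445 (mod 2627)
2626 = 2048 + 512 + 64 + 2 in binary powers of 2.
So 6^2626 ≡ 445 · 1407 · 1925 · 36 ≡ 1923 (mod 2627).
Since 1923 ≠ 1, base 6 is a Fermat witness: 2627 is composite.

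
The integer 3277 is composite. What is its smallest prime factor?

29

3277 is odd.
Digit sum 19, not divisible by 3.
Ends in 7: not divisible by 5.
7: 3277 = 7·468 + 1
11: 3277 = 11·297 + 10
13: 3277 = 13·252 + 1
17: 3277 = 17·192 + 13
19: 3277 = 19·172 + 9
23: 3277 = 23·142 + 11
29: 3277 = 29·113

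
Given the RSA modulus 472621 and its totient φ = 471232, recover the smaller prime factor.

φ(n) = (p−1)(q−1) = n − (p+q) + 1, so p + q = 472621 − 471232 + 1 = 1390.
p and q are the roots of t² − 1390t + 472621 = 0.
Discriminant: 1390² − 4·472621 = 1932100 − 1890484 = 41616; √41616 = 204.
q = (1390 − 204)/2 = 593, p = (1390 + 204)/2 = 797.
Check: 593 · 797 = 472621.

593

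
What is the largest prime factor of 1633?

71

1633 = 23 · 71
71 is prime.
So 1633 = 23 · 71; the largest prime factor is 71.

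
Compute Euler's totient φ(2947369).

Factor: 2947369 = 131 · 149 · 151.
φ(2947369) = (131−1) · (149−1) · (151−1) = 130 · 148 · 150 = 2886000.

2886000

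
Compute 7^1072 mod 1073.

7

7^1 ≡ 7 (mod 1073)
7^2 ≡ 7^2 = 49 ≡ 49 (mod 1073)
7^4 ≡ 49^2 = 2401 ≡ 255 (mod 1073)
7^8 ≡ 255^2 = 65025 ≡ 645 (mod 1073)
7^16 ≡ 645^2 = 416025 ≡ 774 (mod 1073)
7^32 ≡ 774^2 = 599076 ≡ 342 (mod 1073)
7^64 ≡ 342^2 = 116964 ≡ 7 (mod 1073)
7^128 ≡ 7^2 = 49 ≡ 49 (mod 1073)
7^256 ≡ 49^2 = 2401 ≡ 255 (mod 1073)
7^512 ≡ 255^2 = 65025 ≡ 645 (mod 1073)
7^1024 ≡ 645^2 = 416025 ≡ 774 (mod 1073)
1072 = 1024 + 32 + 16 in binary powers of 2.
So 7^1072 ≡ 774 · 342 · 774 ≡ 7 (mod 1073).
Since 7 ≠ 1, base 7 is a Fermat witness: 1073 is composite.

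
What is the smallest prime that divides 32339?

32339 is odd.
Digit sum 20, not divisible by 3.
Ends in 9: not divisible by 5.
7: 32339 = 7·4619 + 6
11: 32339 = 11·2939 + 10
13: 32339 = 13·2487 + 8
17: 32339 = 17·1902 + 5
19: 32339 = 19·1702 + 1
23: 32339 = 23·1406 + 1
29: 32339 = 29·1115 + 4
31: 32339 = 31·1043 + 6
37: 32339 = 37·874 + 1
41: 32339 = 41·788 + 31
43: 32339 = 43·752 + 3
47: 32339 = 47·688 + 3
53: 32339 = 53·610 + 9
59: 32339 = 59·548 + 7
61: 32339 = 61·530 + 9
67: 32339 = 67·482 + 45
71: 32339 = 71·455 + 34
73: 32339 = 73·443

73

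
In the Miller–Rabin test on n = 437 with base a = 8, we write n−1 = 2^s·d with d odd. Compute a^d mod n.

437 − 1 = 436 = 2^2 · 109, so d = 109.
8^1 ≡ 8 (mod 437)
8^2 ≡ 8^2 = 64 ≡ 64 (mod 437)
8^4 ≡ 64^2 = 4096 ≡ 163 (mod 437)
8^8 ≡ 163^2 = 26569 ≡ 349 (mod 437)
8^16 ≡ 349^2 = 121801 ≡ 315 (mod 437)
8^32 ≡ 315^2 = 99225 ≡ 26 (mod 437)
8^64 ≡ 26^2 = 676 ≡ 239 (mod 437)
109 = 64 + 32 + 8 + 4 + 1 in binary powers of 2.
So 8^109 ≡ 239 · 26 · 349 · 163 · 8 ≡ 141 (mod 437).
Squaring chain: 141 → 216; never reaches −1, so base 8 is a Miller–Rabin witness that 437 is composite.

141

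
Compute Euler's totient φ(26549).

Factor: 26549 = 139 · 191.
φ(26549) = (139−1) · (191−1) = 138 · 190 = 26220.

26220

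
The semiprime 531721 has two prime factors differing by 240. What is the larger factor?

Since p = q + 240, we have 531721 = q(q + 240), so q² + 240q − 531721 = 0.
Discriminant: 240² + 4·531721 = 57600 + 2126884 = 2184484; √2184484 = 1478.
q = (−240 + 1478)/2 = 619, and p = q + 240 = 859.
Check: 619 · 859 = 531721.

859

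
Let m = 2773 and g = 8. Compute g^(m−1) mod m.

8^1 ≡ 8 (mod 2773)
8^2 ≡ 8^2 = 64 ≡ 64 (mod 2773)
8^4 ≡ 64^2 = 4096 ≡ 1323 (mod 2773)
8^8 ≡ 1323^2 = 1750329 ≡ 566 (mod 2773)
8^16 ≡ 566^2 = 320356 ≡ 1461 (mod 2773)
8^32 ≡ 1461^2 = 2134521 ≡ 2084 (mod 2773)
8^64 ≡ 2084^2 = 4343056 ≡ 538 (mod 2773)
8^128 ≡ 538^2 = 289444 ≡ 1052 (mod 2773)
8^256 ≡ 1052^2 = 1106704 ≡ 277 (mod 2773)
8^512 ≡ 277^2 = 76729 ≡ 1858 (mod 2773)
8^1024 ≡ 1858^2 = 3452164 ≡ 2552 (mod 2773)
8^2048 ≡ 2552^2 = 6512704 ≡ 1700 (mod 2773)
2772 = 2048 + 512 + 128 + 64 + 16 + 4 in binary powers of 2.
So 8^2772 ≡ 1700 · 1858 · 1052 · 538 · 1461 · 1323 ≡ 1941 (mod 2773).
Since 1941 ≠ 1, base 8 is a Fermat witness: 2773 is composite.

1941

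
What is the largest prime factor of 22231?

22231 = 11 · 2021
2021 = 43 · 47
47 is prime.
So 22231 = 11 · 43 · 47; the largest prime factor is 47.

47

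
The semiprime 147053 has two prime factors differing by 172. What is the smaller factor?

307

Since p = q + 172, we have 147053 = q(q + 172), so q² + 172q − 147053 = 0.
Discriminant: 172² + 4·147053 = 29584 + 588212 = 617796; √617796 = 786.
q = (−172 + 786)/2 = 307, and p = q + 172 = 479.
Check: 307 · 479 = 147053.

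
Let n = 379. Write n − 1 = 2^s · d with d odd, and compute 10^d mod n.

379 − 1 = 378 = 2^1 · 189, so d = 189.
10^1 ≡ 10 (mod 379)
10^2 ≡ 10^2 = 100 ≡ 100 (mod 379)
10^4 ≡ 100^2 = 10000 ≡ 146 (mod 379)
10^8 ≡ 146^2 = 21316 ≡ 92 (mod 379)
10^16 ≡ 92^2 = 8464 ≡ 126 (mod 379)
10^32 ≡ 126^2 = 15876 ≡ 337 (mod 379)
10^64 ≡ 337^2 = 113569 ≡ 248 (mod 379)
10^128 ≡ 248^2 = 61504 ≡ 106 (mod 379)
189 = 128 + 32 + 16 + 8 + 4 + 1 in binary powers of 2.
So 10^189 ≡ 106 · 337 · 126 · 92 · 146 · 10 ≡ 378 (mod 379).
Since 10^d ≡ 378 (mod 379), base 10 does not prove 379 composite.

378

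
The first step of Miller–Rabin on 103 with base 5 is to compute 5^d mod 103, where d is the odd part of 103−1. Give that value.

103 − 1 = 102 = 2^1 · 51, so d = 51.
5^1 ≡ 5 (mod 103)
5^2 ≡ 5^2 = 25 ≡ 25 (mod 103)
5^4 ≡ 25^2 = 625 ≡ 7 (mod 103)
5^8 ≡ 7^2 = 49 ≡ 49 (mod 103)
5^16 ≡ 49^2 = 2401 ≡ 32 (mod 103)
5^32 ≡ 32^2 = 1024 ≡ 97 (mod 103)
51 = 32 + 16 + 2 + 1 in binary powers of 2.
So 5^51 ≡ 97 · 32 · 25 · 5 ≡ 102 (mod 103).
Since 5^d ≡ 102 (mod 103), base 5 does not prove 103 composite.

102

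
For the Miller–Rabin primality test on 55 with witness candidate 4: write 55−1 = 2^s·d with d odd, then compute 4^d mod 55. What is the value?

49

55 − 1 = 54 = 2^1 · 27, so d = 27.
4^1 ≡ 4 (mod 55)
4^2 ≡ 4^2 = 16 ≡ 16 (mod 55)
4^4 ≡ 16^2 = 256 ≡ 36 (mod 55)
4^8 ≡ 36^2 = 1296 ≡ 31 (mod 55)
4^16 ≡ 31^2 = 961 ≡ 26 (mod 55)
27 = 16 + 8 + 2 + 1 in binary powers of 2.
So 4^27 ≡ 26 · 31 · 16 · 4 ≡ 49 (mod 55).
Squaring chain: 49; never reaches −1, so base 4 is a Miller–Rabin witness that 55 is composite.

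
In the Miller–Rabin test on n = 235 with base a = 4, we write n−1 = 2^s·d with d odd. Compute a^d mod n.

235 − 1 = 234 = 2^1 · 117, so d = 117.
4^1 ≡ 4 (mod 235)
4^2 ≡ 4^2 = 16 ≡ 16 (mod 235)
4^4 ≡ 16^2 = 256 ≡ 21 (mod 235)
4^8 ≡ 21^2 = 441 ≡ 206 (mod 235)
4^16 ≡ 206^2 = 42436 ≡ 136 (mod 235)
4^32 ≡ 136^2 = 18496 ≡ 166 (mod 235)
4^64 ≡ 166^2 = 27556 ≡ 61 (mod 235)
117 = 64 + 32 + 16 + 4 + 1 in binary powers of 2.
So 4^117 ≡ 61 · 166 · 136 · 21 · 4 ≡ 204 (mod 235).
Squaring chain: 204; never reaches −1, so base 4 is a Miller–Rabin witness that 235 is composite.

204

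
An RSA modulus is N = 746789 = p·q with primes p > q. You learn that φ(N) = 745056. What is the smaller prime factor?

φ(n) = (p−1)(q−1) = n − (p+q) + 1, so p + q = 746789 − 745056 + 1 = 1734.
p and q are the roots of t² − 1734t + 746789 = 0.
Discriminant: 1734² − 4·746789 = 3006756 − 2987156 = 19600; √19600 = 140.
q = (1734 − 140)/2 = 797, p = (1734 + 140)/2 = 937.
Check: 797 · 937 = 746789.

797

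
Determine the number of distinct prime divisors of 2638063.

3

2638063 = 37^2 · 1927
1927 = 41 · 47
2638063 = 37^2 · 41 · 47, which has 3 distinct prime factors.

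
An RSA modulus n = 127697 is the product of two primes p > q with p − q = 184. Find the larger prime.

Since p = q + 184, we have 127697 = q(q + 184), so q² + 184q − 127697 = 0.
Discriminant: 184² + 4·127697 = 33856 + 510788 = 544644; √544644 = 738.
q = (−184 + 738)/2 = 277, and p = q + 184 = 461.
Check: 277 · 461 = 127697.

461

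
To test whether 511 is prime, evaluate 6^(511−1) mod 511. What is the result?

155

6^1 ≡ 6 (mod 511)
6^2 ≡ 6^2 = 36 ≡ 36 (mod 511)
6^4 ≡ 36^2 = 1296 ≡ 274 (mod 511)
6^8 ≡ 274^2 = 75076 ≡ 470 (mod 511)
6^16 ≡ 470^2 = 220900 ≡ 148 (mod 511)
6^32 ≡ 148^2 = 21904 ≡ 442 (mod 511)
6^64 ≡ 442^2 = 195364 ≡ 162 (mod 511)
6^128 ≡ 162^2 = 26244 ≡ 183 (mod 511)
6^256 ≡ 183^2 = 33489 ≡ 274 (mod 511)
510 = 256 + 128 + 64 + 32 + 16 + 8 + 4 + 2 in binary powers of 2.
So 6^510 ≡ 274 · 183 · 162 · 442 · 148 · 470 · 274 · 36 ≡ 155 (mod 511).
Since 155 ≠ 1, base 6 is a Fermat witness: 511 is composite.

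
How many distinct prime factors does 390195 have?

390195 = 3^2 · 43355
43355 = 5 · 8671
8671 = 13 · 667
667 = 23 · 29
390195 = 3^2 · 5 · 13 · 23 · 29, which has 5 distinct prime factors.

5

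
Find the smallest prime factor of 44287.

67

44287 is odd.
Digit sum 25, not divisible by 3.
Ends in 7: not divisible by 5.
7: 44287 = 7·6326 + 5
11: 44287 = 11·4026 + 1
13: 44287 = 13·3406 + 9
17: 44287 = 17·2605 + 2
19: 44287 = 19·2330 + 17
23: 44287 = 23·1925 + 12
29: 44287 = 29·1527 + 4
31: 44287 = 31·1428 + 19
37: 44287 = 37·1196 + 35
41: 44287 = 41·1080 + 7
43: 44287 = 43·1029 + 40
47: 44287 = 47·942 + 13
53: 44287 = 53·835 + 32
59: 44287 = 59·750 + 37
61: 44287 = 61·726 + 1
67: 44287 = 67·661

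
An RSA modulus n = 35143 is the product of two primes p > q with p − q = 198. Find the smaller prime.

Since p = q + 198, we have 35143 = q(q + 198), so q² + 198q − 35143 = 0.
Discriminant: 198² + 4·35143 = 39204 + 140572 = 179776; √179776 = 424.
q = (−198 + 424)/2 = 113, and p = q + 198 = 311.
Check: 113 · 311 = 35143.

113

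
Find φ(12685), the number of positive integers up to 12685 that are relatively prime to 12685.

Factor: 12685 = 5 · 43 · 59.
φ(12685) = (5−1) · (43−1) · (59−1) = 4 · 42 · 58 = 9744.

9744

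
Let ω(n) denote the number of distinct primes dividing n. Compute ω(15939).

15939 = 3^2 · 1771
1771 = 7 · 253
253 = 11 · 23
15939 = 3^2 · 7 · 11 · 23, which has 4 distinct prime factors.

4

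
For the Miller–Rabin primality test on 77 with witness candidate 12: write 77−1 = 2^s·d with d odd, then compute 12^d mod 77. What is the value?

12

77 − 1 = 76 = 2^2 · 19, so d = 19.
12^1 ≡ 12 (mod 77)
12^2 ≡ 12^2 = 144 ≡ 67 (mod 77)
12^4 ≡ 67^2 = 4489 ≡ 23 (mod 77)
12^8 ≡ 23^2 = 529 ≡ 67 (mod 77)
12^16 ≡ 67^2 = 4489 ≡ 23 (mod 77)
19 = 16 + 2 + 1 in binary powers of 2.
So 12^19 ≡ 23 · 67 · 12 ≡ 12 (mod 77).
Squaring chain: 12 → 67; never reaches −1, so base 12 is a Miller–Rabin witness that 77 is composite.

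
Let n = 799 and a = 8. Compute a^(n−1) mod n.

8^1 ≡ 8 (mod 799)
8^2 ≡ 8^2 = 64 ≡ 64 (mod 799)
8^4 ≡ 64^2 = 4096 ≡ 101 (mod 799)
8^8 ≡ 101^2 = 10201 ≡ 613 (mod 799)
8^16 ≡ 613^2 = 375769 ≡ 239 (mod 799)
8^32 ≡ 239^2 = 57121 ≡ 392 (mod 799)
8^64 ≡ 392^2 = 153664 ≡ 256 (mod 799)
8^128 ≡ 256^2 = 65536 ≡ 18 (mod 799)
8^256 ≡ 18^2 = 324 ≡ 324 (mod 799)
8^512 ≡ 324^2 = 104976 ≡ 307 (mod 799)
798 = 512 + 256 + 16 + 8 + 4 + 2 in binary powers of 2.
So 8^798 ≡ 307 · 324 · 239 · 613 · 101 · 64 ≡ 4 (mod 799).
Since 4 ≠ 1, base 8 is a Fermat witness: 799 is composite.

4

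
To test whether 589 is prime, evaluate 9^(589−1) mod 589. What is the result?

9^1 ≡ 9 (mod 589)
9^2 ≡ 9^2 = 81 ≡ 81 (mod 589)
9^4 ≡ 81^2 = 6561 ≡ 82 (mod 589)
9^8 ≡ 82^2 = 6724 ≡ 245 (mod 589)
9^16 ≡ 245^2 = 60025 ≡ 536 (mod 589)
9^32 ≡ 536^2 = 287296 ≡ 453 (mod 589)
9^64 ≡ 453^2 = 205209 ≡ 237 (mod 589)
9^128 ≡ 237^2 = 56169 ≡ 214 (mod 589)
9^256 ≡ 214^2 = 45796 ≡ 443 (mod 589)
9^512 ≡ 443^2 = 196249 ≡ 112 (mod 589)
588 = 512 + 64 + 8 + 4 in binary powers of 2.
So 9^588 ≡ 112 · 237 · 245 · 82 ≡ 140 (mod 589).
Since 140 ≠ 1, base 9 is a Fermat witness: 589 is composite.

140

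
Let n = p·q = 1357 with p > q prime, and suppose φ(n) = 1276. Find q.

φ(n) = (p−1)(q−1) = n − (p+q) + 1, so p + q = 1357 − 1276 + 1 = 82.
p and q are the roots of t² − 82t + 1357 = 0.
Discriminant: 82² − 4·1357 = 6724 − 5428 = 1296; √1296 = 36.
q = (82 − 36)/2 = 23, p = (82 + 36)/2 = 59.
Check: 23 · 59 = 1357.

23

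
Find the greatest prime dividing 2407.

2407 = 29 · 83
83 is prime.
So 2407 = 29 · 83; the largest prime factor is 83.

83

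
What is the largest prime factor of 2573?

2573 = 31 · 83
83 is prime.
So 2573 = 31 · 83; the largest prime factor is 83.

83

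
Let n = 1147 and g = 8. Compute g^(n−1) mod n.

8^1 ≡ 8 (mod 1147)
8^2 ≡ 8^2 = 64 ≡ 64 (mod 1147)
8^4 ≡ 64^2 = 4096 ≡ 655 (mod 1147)
8^8 ≡ 655^2 = 429025 ≡ 47 (mod 1147)
8^16 ≡ 47^2 = 2209 ≡ 1062 (mod 1147)
8^32 ≡ 1062^2 = 1127844 ≡ 343 (mod 1147)
8^64 ≡ 343^2 = 117649 ≡ 655 (mod 1147)
8^128 ≡ 655^2 = 429025 ≡ 47 (mod 1147)
8^256 ≡ 47^2 = 2209 ≡ 1062 (mod 1147)
8^512 ≡ 1062^2 = 1127844 ≡ 343 (mod 1147)
8^1024 ≡ 343^2 = 117649 ≡ 655 (mod 1147)
1146 = 1024 + 64 + 32 + 16 + 8 + 2 in binary powers of 2.
So 8^1146 ≡ 655 · 655 · 343 · 1062 · 47 · 64 ≡ 628 (mod 1147).
Since 628 ≠ 1, base 8 is a Fermat witness: 1147 is composite.

628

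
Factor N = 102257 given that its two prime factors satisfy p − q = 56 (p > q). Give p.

349

Since p = q + 56, we have 102257 = q(q + 56), so q² + 56q − 102257 = 0.
Discriminant: 56² + 4·102257 = 3136 + 409028 = 412164; √412164 = 642.
q = (−56 + 642)/2 = 293, and p = q + 56 = 349.
Check: 293 · 349 = 102257.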